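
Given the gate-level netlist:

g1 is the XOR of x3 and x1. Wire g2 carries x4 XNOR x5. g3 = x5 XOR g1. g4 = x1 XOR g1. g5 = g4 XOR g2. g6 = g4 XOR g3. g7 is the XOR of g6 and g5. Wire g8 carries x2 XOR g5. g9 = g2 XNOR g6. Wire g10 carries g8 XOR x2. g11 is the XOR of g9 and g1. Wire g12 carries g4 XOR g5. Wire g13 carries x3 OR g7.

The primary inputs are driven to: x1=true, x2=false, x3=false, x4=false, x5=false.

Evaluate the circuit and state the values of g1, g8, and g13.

g1 = true  g8 = true  g13 = false

g1 = x3 XOR x1 = false XOR true = true
g2 = x4 XNOR x5 = false XNOR false = true
g3 = x5 XOR g1 = false XOR true = true
g4 = x1 XOR g1 = true XOR true = false
g5 = g4 XOR g2 = false XOR true = true
g6 = g4 XOR g3 = false XOR true = true
g7 = g6 XOR g5 = true XOR true = false
g8 = x2 XOR g5 = false XOR true = true
g13 = x3 OR g7 = false OR false = false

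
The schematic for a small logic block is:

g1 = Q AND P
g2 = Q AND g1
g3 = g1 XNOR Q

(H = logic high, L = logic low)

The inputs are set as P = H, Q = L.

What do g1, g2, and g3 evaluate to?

g1 = L; g2 = L; g3 = H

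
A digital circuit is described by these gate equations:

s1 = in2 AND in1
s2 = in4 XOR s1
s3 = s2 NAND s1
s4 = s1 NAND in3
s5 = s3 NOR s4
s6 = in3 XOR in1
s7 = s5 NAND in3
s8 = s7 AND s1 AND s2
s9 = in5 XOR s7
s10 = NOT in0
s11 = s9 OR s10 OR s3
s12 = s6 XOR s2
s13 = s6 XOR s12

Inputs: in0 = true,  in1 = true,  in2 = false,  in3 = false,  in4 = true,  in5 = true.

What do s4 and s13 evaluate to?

s1 = in2 AND in1 = false AND true = false
s2 = in4 XOR s1 = true XOR false = true
s4 = s1 NAND in3 = false NAND false = true
s6 = in3 XOR in1 = false XOR true = true
s12 = s6 XOR s2 = true XOR true = false
s13 = s6 XOR s12 = true XOR false = true

s4 = true; s13 = true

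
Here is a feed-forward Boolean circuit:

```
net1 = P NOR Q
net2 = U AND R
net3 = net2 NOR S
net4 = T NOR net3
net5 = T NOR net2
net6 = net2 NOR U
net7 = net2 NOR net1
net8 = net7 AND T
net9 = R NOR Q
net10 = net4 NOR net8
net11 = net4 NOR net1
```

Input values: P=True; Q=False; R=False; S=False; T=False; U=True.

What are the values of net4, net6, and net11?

net4 = False, net6 = False, net11 = True

net1 = P NOR Q = True NOR False = False
net2 = U AND R = True AND False = False
net3 = net2 NOR S = False NOR False = True
net4 = T NOR net3 = False NOR True = False
net6 = net2 NOR U = False NOR True = False
net11 = net4 NOR net1 = False NOR False = True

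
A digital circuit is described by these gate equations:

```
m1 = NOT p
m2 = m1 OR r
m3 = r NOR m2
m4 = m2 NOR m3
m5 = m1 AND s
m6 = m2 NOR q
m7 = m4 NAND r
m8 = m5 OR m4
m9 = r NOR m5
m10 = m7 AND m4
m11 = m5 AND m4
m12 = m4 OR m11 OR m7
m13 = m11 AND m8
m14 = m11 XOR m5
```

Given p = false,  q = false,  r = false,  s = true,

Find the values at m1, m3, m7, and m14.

m1 = NOT p = NOT false = true
m2 = m1 OR r = true OR false = true
m3 = r NOR m2 = false NOR true = false
m4 = m2 NOR m3 = true NOR false = false
m5 = m1 AND s = true AND true = true
m7 = m4 NAND r = false NAND false = true
m11 = m5 AND m4 = true AND false = false
m14 = m11 XOR m5 = false XOR true = true

m1 = true; m3 = false; m7 = true; m14 = true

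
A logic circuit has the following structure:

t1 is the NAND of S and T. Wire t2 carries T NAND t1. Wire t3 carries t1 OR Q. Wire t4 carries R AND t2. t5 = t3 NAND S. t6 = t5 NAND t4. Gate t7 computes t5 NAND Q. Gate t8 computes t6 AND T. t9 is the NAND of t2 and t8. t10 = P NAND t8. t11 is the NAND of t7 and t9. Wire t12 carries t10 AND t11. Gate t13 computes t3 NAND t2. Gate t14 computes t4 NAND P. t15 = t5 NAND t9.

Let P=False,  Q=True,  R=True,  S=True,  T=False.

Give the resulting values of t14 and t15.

t14 = True, t15 = True

t1 = S NAND T = True NAND False = True
t2 = T NAND t1 = False NAND True = True
t3 = t1 OR Q = True OR True = True
t4 = R AND t2 = True AND True = True
t5 = t3 NAND S = True NAND True = False
t6 = t5 NAND t4 = False NAND True = True
t8 = t6 AND T = True AND False = False
t9 = t2 NAND t8 = True NAND False = True
t14 = t4 NAND P = True NAND False = True
t15 = t5 NAND t9 = False NAND True = True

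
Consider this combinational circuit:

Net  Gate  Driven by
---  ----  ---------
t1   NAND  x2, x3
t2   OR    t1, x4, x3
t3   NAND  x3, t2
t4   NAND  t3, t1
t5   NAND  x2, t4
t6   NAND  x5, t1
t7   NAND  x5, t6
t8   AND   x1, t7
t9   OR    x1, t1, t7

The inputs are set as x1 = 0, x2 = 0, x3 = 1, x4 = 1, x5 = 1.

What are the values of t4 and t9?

t4 = 1  t9 = 1

t1 = x2 NAND x3 = 0 NAND 1 = 1
t2 = t1 OR x4 OR x3 = 1 OR 1 OR 1 = 1
t3 = x3 NAND t2 = 1 NAND 1 = 0
t4 = t3 NAND t1 = 0 NAND 1 = 1
t6 = x5 NAND t1 = 1 NAND 1 = 0
t7 = x5 NAND t6 = 1 NAND 0 = 1
t9 = x1 OR t1 OR t7 = 0 OR 1 OR 1 = 1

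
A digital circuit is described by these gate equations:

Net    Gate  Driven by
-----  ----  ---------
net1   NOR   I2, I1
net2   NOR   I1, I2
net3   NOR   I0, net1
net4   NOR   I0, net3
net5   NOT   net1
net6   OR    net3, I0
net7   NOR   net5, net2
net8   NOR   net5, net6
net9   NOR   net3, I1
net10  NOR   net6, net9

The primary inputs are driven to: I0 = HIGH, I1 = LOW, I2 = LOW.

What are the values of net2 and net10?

net2 = HIGH; net10 = LOW

net1 = I2 NOR I1 = LOW NOR LOW = HIGH
net2 = I1 NOR I2 = LOW NOR LOW = HIGH
net3 = I0 NOR net1 = HIGH NOR HIGH = LOW
net6 = net3 OR I0 = LOW OR HIGH = HIGH
net9 = net3 NOR I1 = LOW NOR LOW = HIGH
net10 = net6 NOR net9 = HIGH NOR HIGH = LOW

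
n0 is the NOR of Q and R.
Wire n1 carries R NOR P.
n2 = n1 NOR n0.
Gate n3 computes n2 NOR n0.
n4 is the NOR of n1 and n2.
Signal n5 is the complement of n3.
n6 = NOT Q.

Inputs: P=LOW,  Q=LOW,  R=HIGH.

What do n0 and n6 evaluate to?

n0 = Q NOR R = LOW NOR HIGH = LOW
n6 = NOT Q = NOT LOW = HIGH

n0 = LOW, n6 = HIGH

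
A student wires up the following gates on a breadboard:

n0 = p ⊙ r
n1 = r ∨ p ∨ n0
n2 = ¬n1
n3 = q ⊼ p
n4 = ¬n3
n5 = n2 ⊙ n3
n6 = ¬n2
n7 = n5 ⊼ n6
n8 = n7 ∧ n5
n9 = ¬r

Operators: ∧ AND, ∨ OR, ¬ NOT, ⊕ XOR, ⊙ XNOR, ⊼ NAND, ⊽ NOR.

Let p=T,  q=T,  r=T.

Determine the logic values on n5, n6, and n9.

n5 = T, n6 = T, n9 = F

n0 = p XNOR r = T XNOR T = T
n1 = r OR p OR n0 = T OR T OR T = T
n2 = NOT n1 = NOT T = F
n3 = q NAND p = T NAND T = F
n5 = n2 XNOR n3 = F XNOR F = T
n6 = NOT n2 = NOT F = T
n9 = NOT r = NOT T = F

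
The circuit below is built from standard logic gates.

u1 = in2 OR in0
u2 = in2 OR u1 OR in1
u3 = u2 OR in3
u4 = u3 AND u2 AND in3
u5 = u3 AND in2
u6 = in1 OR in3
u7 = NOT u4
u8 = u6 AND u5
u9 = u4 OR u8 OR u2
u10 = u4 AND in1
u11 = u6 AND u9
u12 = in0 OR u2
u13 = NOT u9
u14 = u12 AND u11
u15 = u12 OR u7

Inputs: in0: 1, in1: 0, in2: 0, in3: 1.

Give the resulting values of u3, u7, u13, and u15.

u3 = 1  u7 = 0  u13 = 0  u15 = 1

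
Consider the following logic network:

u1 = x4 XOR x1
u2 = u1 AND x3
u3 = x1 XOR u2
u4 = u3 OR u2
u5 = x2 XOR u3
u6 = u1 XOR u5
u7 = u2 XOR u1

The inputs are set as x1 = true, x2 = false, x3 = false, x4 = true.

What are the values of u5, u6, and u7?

u5 = true; u6 = true; u7 = false

u1 = x4 XOR x1 = true XOR true = false
u2 = u1 AND x3 = false AND false = false
u3 = x1 XOR u2 = true XOR false = true
u5 = x2 XOR u3 = false XOR true = true
u6 = u1 XOR u5 = false XOR true = true
u7 = u2 XOR u1 = false XOR false = false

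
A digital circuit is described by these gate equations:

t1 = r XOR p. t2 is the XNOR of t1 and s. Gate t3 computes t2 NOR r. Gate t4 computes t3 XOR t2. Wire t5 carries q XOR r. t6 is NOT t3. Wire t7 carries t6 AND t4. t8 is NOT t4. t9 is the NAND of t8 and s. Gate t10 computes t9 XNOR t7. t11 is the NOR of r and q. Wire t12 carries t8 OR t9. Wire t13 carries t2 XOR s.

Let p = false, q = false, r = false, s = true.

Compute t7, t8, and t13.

t1 = r XOR p = false XOR false = false
t2 = t1 XNOR s = false XNOR true = false
t3 = t2 NOR r = false NOR false = true
t4 = t3 XOR t2 = true XOR false = true
t6 = NOT t3 = NOT true = false
t7 = t6 AND t4 = false AND true = false
t8 = NOT t4 = NOT true = false
t13 = t2 XOR s = false XOR true = true

t7 = false, t8 = false, t13 = true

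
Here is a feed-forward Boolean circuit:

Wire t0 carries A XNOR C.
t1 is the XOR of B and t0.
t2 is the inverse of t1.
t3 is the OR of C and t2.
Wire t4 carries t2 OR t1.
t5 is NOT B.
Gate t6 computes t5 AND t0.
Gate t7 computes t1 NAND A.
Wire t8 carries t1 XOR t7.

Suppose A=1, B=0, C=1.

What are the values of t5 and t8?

t5 = 1, t8 = 1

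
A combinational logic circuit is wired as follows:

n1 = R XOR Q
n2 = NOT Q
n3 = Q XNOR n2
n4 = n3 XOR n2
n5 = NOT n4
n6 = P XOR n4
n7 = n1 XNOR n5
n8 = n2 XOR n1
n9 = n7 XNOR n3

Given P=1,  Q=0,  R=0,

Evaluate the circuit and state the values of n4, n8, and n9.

n4 = 1, n8 = 1, n9 = 0

n1 = R XOR Q = 0 XOR 0 = 0
n2 = NOT Q = NOT 0 = 1
n3 = Q XNOR n2 = 0 XNOR 1 = 0
n4 = n3 XOR n2 = 0 XOR 1 = 1
n5 = NOT n4 = NOT 1 = 0
n7 = n1 XNOR n5 = 0 XNOR 0 = 1
n8 = n2 XOR n1 = 1 XOR 0 = 1
n9 = n7 XNOR n3 = 1 XNOR 0 = 0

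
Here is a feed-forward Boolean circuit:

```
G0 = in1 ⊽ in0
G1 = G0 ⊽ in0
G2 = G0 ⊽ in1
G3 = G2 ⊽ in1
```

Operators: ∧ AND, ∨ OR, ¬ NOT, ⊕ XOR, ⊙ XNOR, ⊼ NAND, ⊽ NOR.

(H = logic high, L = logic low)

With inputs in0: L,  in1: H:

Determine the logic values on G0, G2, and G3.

G0 = L  G2 = L  G3 = L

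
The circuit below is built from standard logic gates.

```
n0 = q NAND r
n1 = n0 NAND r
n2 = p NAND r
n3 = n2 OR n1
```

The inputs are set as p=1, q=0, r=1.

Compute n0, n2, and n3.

n0 = 1; n2 = 0; n3 = 0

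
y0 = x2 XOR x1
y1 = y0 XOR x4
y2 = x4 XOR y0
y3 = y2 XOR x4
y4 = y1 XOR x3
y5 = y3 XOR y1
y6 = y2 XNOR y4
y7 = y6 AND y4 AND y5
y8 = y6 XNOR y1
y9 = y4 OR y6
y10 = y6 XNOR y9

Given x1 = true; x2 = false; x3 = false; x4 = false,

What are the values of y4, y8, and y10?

y4 = true; y8 = true; y10 = true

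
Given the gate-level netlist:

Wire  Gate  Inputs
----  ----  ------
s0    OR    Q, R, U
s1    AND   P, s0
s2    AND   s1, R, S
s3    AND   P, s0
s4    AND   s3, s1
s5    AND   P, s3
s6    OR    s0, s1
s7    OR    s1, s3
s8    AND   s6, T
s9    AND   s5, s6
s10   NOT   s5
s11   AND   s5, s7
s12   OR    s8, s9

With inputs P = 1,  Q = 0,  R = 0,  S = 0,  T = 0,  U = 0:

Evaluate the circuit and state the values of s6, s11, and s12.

s0 = Q OR R OR U = 0 OR 0 OR 0 = 0
s1 = P AND s0 = 1 AND 0 = 0
s3 = P AND s0 = 1 AND 0 = 0
s5 = P AND s3 = 1 AND 0 = 0
s6 = s0 OR s1 = 0 OR 0 = 0
s7 = s1 OR s3 = 0 OR 0 = 0
s8 = s6 AND T = 0 AND 0 = 0
s9 = s5 AND s6 = 0 AND 0 = 0
s11 = s5 AND s7 = 0 AND 0 = 0
s12 = s8 OR s9 = 0 OR 0 = 0

s6 = 0  s11 = 0  s12 = 0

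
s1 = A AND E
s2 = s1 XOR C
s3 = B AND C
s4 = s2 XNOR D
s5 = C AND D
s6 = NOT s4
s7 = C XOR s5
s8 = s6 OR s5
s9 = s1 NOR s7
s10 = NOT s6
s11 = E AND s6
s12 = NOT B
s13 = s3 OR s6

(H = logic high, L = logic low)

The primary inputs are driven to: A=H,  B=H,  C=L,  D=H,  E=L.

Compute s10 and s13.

s10 = L, s13 = H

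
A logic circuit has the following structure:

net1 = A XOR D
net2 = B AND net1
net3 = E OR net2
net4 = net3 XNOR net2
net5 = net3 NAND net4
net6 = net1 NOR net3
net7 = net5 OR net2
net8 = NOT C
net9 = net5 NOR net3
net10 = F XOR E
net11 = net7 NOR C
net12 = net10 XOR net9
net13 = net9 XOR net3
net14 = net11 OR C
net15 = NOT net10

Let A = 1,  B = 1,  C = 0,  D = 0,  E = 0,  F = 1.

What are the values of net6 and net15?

net6 = 0; net15 = 0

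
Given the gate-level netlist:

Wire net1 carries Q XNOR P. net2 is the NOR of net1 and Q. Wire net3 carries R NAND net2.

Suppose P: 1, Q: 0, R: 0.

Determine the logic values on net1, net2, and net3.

net1 = Q XNOR P = 0 XNOR 1 = 0
net2 = net1 NOR Q = 0 NOR 0 = 1
net3 = R NAND net2 = 0 NAND 1 = 1

net1 = 0, net2 = 1, net3 = 1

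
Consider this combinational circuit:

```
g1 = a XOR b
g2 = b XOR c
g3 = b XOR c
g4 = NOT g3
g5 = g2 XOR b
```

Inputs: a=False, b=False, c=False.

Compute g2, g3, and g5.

g2 = False; g3 = False; g5 = False

g2 = b XOR c = False XOR False = False
g3 = b XOR c = False XOR False = False
g5 = g2 XOR b = False XOR False = False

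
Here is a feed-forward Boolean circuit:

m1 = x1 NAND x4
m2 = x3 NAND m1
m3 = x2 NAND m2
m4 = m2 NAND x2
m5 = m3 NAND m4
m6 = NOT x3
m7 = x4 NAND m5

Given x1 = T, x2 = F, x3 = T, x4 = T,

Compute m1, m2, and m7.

m1 = x1 NAND x4 = T NAND T = F
m2 = x3 NAND m1 = T NAND F = T
m3 = x2 NAND m2 = F NAND T = T
m4 = m2 NAND x2 = T NAND F = T
m5 = m3 NAND m4 = T NAND T = F
m7 = x4 NAND m5 = T NAND F = T

m1 = F, m2 = T, m7 = T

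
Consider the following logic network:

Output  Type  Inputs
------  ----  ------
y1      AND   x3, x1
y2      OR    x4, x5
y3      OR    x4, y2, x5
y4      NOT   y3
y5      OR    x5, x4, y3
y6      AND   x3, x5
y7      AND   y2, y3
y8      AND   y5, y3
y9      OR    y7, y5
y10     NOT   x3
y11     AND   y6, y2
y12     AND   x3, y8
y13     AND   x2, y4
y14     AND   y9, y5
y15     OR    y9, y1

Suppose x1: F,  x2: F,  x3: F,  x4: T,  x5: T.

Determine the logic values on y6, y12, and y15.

y6 = F  y12 = F  y15 = T

y1 = x3 AND x1 = F AND F = F
y2 = x4 OR x5 = T OR T = T
y3 = x4 OR y2 OR x5 = T OR T OR T = T
y5 = x5 OR x4 OR y3 = T OR T OR T = T
y6 = x3 AND x5 = F AND T = F
y7 = y2 AND y3 = T AND T = T
y8 = y5 AND y3 = T AND T = T
y9 = y7 OR y5 = T OR T = T
y12 = x3 AND y8 = F AND T = F
y15 = y9 OR y1 = T OR F = T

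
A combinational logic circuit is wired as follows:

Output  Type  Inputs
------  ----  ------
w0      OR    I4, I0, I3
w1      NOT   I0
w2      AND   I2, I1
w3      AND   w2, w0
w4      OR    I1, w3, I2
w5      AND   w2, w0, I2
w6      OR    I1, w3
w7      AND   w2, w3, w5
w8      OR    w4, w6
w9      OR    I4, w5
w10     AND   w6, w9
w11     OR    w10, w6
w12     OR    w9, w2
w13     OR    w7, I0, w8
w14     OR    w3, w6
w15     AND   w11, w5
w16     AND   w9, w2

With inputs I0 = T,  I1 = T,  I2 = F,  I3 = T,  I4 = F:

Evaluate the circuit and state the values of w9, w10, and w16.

w9 = F, w10 = F, w16 = F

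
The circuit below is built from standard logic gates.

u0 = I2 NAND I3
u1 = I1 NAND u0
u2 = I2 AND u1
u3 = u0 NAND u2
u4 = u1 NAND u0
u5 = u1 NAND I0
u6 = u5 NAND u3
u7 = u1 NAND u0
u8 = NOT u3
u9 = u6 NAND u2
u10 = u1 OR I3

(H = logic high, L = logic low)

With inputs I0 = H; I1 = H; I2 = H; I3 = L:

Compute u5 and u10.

u0 = I2 NAND I3 = H NAND L = H
u1 = I1 NAND u0 = H NAND H = L
u5 = u1 NAND I0 = L NAND H = H
u10 = u1 OR I3 = L OR L = L

u5 = H  u10 = L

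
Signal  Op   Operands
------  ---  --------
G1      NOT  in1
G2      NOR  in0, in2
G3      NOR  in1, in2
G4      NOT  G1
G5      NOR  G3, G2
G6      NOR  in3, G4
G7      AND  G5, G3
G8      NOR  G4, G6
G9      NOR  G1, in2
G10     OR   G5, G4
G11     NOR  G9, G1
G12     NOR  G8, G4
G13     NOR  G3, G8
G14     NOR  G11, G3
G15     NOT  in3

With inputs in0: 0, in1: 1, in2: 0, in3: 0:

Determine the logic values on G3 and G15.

G3 = in1 NOR in2 = 1 NOR 0 = 0
G15 = NOT in3 = NOT 0 = 1

G3 = 0, G15 = 1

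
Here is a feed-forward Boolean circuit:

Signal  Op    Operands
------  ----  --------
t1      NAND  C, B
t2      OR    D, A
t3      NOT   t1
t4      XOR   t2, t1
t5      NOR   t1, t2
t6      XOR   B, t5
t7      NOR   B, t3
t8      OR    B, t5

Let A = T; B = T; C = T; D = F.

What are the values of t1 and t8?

t1 = C NAND B = T NAND T = F
t2 = D OR A = F OR T = T
t5 = t1 NOR t2 = F NOR T = F
t8 = B OR t5 = T OR F = T

t1 = F, t8 = T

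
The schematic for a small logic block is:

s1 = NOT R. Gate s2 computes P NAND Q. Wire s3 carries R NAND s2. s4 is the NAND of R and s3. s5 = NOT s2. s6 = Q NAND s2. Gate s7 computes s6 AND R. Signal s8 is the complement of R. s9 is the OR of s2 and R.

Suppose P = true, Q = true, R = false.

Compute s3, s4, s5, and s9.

s3 = true, s4 = true, s5 = true, s9 = false

s2 = P NAND Q = true NAND true = false
s3 = R NAND s2 = false NAND false = true
s4 = R NAND s3 = false NAND true = true
s5 = NOT s2 = NOT false = true
s9 = s2 OR R = false OR false = false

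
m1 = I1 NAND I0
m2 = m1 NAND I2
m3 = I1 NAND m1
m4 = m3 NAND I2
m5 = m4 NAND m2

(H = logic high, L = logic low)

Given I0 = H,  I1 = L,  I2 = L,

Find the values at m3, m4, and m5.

m1 = I1 NAND I0 = L NAND H = H
m2 = m1 NAND I2 = H NAND L = H
m3 = I1 NAND m1 = L NAND H = H
m4 = m3 NAND I2 = H NAND L = H
m5 = m4 NAND m2 = H NAND H = L

m3 = H, m4 = H, m5 = L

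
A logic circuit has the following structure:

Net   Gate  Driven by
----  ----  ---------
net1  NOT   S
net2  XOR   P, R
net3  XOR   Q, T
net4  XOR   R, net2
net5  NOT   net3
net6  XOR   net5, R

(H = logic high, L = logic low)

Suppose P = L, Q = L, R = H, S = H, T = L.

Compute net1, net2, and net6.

net1 = L, net2 = H, net6 = L

net1 = NOT S = NOT H = L
net2 = P XOR R = L XOR H = H
net3 = Q XOR T = L XOR L = L
net5 = NOT net3 = NOT L = H
net6 = net5 XOR R = H XOR H = L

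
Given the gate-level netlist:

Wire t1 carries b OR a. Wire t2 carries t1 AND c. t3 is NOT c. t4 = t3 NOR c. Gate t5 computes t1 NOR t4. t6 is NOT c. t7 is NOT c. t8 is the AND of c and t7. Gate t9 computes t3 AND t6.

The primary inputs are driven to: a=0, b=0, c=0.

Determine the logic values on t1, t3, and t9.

t1 = 0  t3 = 1  t9 = 1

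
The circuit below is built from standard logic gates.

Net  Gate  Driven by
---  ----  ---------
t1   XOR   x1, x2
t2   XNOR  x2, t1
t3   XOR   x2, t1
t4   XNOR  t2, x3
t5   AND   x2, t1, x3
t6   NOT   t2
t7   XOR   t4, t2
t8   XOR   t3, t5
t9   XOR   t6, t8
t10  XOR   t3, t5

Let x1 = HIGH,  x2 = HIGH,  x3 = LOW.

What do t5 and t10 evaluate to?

t5 = LOW  t10 = HIGH

t1 = x1 XOR x2 = HIGH XOR HIGH = LOW
t3 = x2 XOR t1 = HIGH XOR LOW = HIGH
t5 = x2 AND t1 AND x3 = HIGH AND LOW AND LOW = LOW
t10 = t3 XOR t5 = HIGH XOR LOW = HIGH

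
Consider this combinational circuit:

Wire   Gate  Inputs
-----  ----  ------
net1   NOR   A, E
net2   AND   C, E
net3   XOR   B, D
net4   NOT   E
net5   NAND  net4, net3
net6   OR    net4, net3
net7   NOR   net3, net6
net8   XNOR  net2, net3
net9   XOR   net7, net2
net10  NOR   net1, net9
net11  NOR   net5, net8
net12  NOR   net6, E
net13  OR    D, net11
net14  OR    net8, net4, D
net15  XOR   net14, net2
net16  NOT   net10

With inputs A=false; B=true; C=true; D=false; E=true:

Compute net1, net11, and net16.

net1 = false, net11 = false, net16 = true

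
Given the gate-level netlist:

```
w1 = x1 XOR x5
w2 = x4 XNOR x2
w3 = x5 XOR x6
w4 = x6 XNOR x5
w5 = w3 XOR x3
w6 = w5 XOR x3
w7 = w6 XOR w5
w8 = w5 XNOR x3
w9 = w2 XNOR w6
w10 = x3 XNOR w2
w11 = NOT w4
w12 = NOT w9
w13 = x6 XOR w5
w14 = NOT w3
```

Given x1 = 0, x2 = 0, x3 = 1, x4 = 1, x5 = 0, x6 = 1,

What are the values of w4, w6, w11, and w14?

w3 = x5 XOR x6 = 0 XOR 1 = 1
w4 = x6 XNOR x5 = 1 XNOR 0 = 0
w5 = w3 XOR x3 = 1 XOR 1 = 0
w6 = w5 XOR x3 = 0 XOR 1 = 1
w11 = NOT w4 = NOT 0 = 1
w14 = NOT w3 = NOT 1 = 0

w4 = 0; w6 = 1; w11 = 1; w14 = 0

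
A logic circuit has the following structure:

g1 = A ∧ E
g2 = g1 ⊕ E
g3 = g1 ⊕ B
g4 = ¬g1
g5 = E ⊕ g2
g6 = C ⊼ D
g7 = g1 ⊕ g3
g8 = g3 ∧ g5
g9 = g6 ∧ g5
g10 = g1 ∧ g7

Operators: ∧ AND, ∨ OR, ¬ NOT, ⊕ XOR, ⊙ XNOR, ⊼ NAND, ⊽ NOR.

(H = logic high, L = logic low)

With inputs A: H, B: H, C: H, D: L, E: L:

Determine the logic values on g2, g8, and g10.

g1 = A AND E = H AND L = L
g2 = g1 XOR E = L XOR L = L
g3 = g1 XOR B = L XOR H = H
g5 = E XOR g2 = L XOR L = L
g7 = g1 XOR g3 = L XOR H = H
g8 = g3 AND g5 = H AND L = L
g10 = g1 AND g7 = L AND H = L

g2 = L, g8 = L, g10 = L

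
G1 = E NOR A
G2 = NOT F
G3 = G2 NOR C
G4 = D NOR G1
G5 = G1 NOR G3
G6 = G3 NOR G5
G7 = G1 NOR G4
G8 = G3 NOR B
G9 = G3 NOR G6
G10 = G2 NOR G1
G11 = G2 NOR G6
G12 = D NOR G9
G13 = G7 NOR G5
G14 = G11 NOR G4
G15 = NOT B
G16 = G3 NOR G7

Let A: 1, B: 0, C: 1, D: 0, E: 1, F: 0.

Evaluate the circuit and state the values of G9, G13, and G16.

G9 = 1; G13 = 0; G16 = 1

G1 = E NOR A = 1 NOR 1 = 0
G2 = NOT F = NOT 0 = 1
G3 = G2 NOR C = 1 NOR 1 = 0
G4 = D NOR G1 = 0 NOR 0 = 1
G5 = G1 NOR G3 = 0 NOR 0 = 1
G6 = G3 NOR G5 = 0 NOR 1 = 0
G7 = G1 NOR G4 = 0 NOR 1 = 0
G9 = G3 NOR G6 = 0 NOR 0 = 1
G13 = G7 NOR G5 = 0 NOR 1 = 0
G16 = G3 NOR G7 = 0 NOR 0 = 1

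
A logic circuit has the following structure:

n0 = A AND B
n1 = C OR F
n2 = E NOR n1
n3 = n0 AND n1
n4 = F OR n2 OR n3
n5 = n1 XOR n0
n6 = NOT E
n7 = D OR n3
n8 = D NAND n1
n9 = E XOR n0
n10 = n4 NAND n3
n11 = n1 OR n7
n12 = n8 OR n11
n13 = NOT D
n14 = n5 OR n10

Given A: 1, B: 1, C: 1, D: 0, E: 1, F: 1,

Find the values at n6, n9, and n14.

n6 = 0, n9 = 0, n14 = 0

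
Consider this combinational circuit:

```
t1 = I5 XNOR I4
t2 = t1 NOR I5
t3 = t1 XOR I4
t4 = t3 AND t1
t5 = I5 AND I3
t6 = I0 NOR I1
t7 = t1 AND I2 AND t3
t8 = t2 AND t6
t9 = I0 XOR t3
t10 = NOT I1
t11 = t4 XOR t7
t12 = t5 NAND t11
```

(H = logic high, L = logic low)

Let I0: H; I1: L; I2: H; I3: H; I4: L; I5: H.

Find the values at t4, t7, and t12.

t1 = I5 XNOR I4 = H XNOR L = L
t3 = t1 XOR I4 = L XOR L = L
t4 = t3 AND t1 = L AND L = L
t5 = I5 AND I3 = H AND H = H
t7 = t1 AND I2 AND t3 = L AND H AND L = L
t11 = t4 XOR t7 = L XOR L = L
t12 = t5 NAND t11 = H NAND L = H

t4 = L  t7 = L  t12 = H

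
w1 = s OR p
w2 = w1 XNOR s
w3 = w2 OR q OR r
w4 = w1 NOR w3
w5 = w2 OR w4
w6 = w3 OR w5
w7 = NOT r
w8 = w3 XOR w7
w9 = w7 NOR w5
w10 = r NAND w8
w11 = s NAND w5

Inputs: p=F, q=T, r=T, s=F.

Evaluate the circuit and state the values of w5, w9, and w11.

w5 = T; w9 = F; w11 = T

w1 = s OR p = F OR F = F
w2 = w1 XNOR s = F XNOR F = T
w3 = w2 OR q OR r = T OR T OR T = T
w4 = w1 NOR w3 = F NOR T = F
w5 = w2 OR w4 = T OR F = T
w7 = NOT r = NOT T = F
w9 = w7 NOR w5 = F NOR T = F
w11 = s NAND w5 = F NAND T = T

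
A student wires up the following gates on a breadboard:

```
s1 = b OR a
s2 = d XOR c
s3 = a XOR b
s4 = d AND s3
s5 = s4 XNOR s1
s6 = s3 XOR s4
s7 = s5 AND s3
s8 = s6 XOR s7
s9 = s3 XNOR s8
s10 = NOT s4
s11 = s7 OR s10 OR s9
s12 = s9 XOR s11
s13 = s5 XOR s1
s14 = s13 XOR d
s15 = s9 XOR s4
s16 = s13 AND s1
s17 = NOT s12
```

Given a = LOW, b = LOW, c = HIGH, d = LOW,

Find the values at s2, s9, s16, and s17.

s1 = b OR a = LOW OR LOW = LOW
s2 = d XOR c = LOW XOR HIGH = HIGH
s3 = a XOR b = LOW XOR LOW = LOW
s4 = d AND s3 = LOW AND LOW = LOW
s5 = s4 XNOR s1 = LOW XNOR LOW = HIGH
s6 = s3 XOR s4 = LOW XOR LOW = LOW
s7 = s5 AND s3 = HIGH AND LOW = LOW
s8 = s6 XOR s7 = LOW XOR LOW = LOW
s9 = s3 XNOR s8 = LOW XNOR LOW = HIGH
s10 = NOT s4 = NOT LOW = HIGH
s11 = s7 OR s10 OR s9 = LOW OR HIGH OR HIGH = HIGH
s12 = s9 XOR s11 = HIGH XOR HIGH = LOW
s13 = s5 XOR s1 = HIGH XOR LOW = HIGH
s16 = s13 AND s1 = HIGH AND LOW = LOW
s17 = NOT s12 = NOT LOW = HIGH

s2 = HIGH, s9 = HIGH, s16 = LOW, s17 = HIGH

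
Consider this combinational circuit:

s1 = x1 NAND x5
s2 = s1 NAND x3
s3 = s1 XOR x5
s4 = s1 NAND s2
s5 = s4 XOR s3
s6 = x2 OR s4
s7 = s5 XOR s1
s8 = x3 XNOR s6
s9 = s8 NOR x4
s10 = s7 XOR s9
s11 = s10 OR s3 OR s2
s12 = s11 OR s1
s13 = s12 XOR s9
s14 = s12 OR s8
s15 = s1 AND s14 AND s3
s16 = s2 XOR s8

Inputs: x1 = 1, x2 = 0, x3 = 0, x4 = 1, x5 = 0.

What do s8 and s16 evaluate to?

s8 = 1, s16 = 0

s1 = x1 NAND x5 = 1 NAND 0 = 1
s2 = s1 NAND x3 = 1 NAND 0 = 1
s4 = s1 NAND s2 = 1 NAND 1 = 0
s6 = x2 OR s4 = 0 OR 0 = 0
s8 = x3 XNOR s6 = 0 XNOR 0 = 1
s16 = s2 XOR s8 = 1 XOR 1 = 0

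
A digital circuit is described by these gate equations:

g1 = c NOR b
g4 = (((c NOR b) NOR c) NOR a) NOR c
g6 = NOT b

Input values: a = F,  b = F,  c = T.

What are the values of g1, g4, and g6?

g1 = F, g4 = F, g6 = T

g1 = T NOR F = F
g4 = (((T NOR F) NOR T) NOR F) NOR T = F
g6 = NOT F = T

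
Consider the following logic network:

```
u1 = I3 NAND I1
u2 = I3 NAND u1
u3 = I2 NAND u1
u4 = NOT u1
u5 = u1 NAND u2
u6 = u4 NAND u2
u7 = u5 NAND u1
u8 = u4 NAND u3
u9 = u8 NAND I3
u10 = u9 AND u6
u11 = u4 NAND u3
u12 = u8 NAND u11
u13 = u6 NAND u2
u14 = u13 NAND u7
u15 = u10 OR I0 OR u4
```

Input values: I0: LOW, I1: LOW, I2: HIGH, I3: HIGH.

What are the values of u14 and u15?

u14 = HIGH, u15 = LOW

u1 = I3 NAND I1 = HIGH NAND LOW = HIGH
u2 = I3 NAND u1 = HIGH NAND HIGH = LOW
u3 = I2 NAND u1 = HIGH NAND HIGH = LOW
u4 = NOT u1 = NOT HIGH = LOW
u5 = u1 NAND u2 = HIGH NAND LOW = HIGH
u6 = u4 NAND u2 = LOW NAND LOW = HIGH
u7 = u5 NAND u1 = HIGH NAND HIGH = LOW
u8 = u4 NAND u3 = LOW NAND LOW = HIGH
u9 = u8 NAND I3 = HIGH NAND HIGH = LOW
u10 = u9 AND u6 = LOW AND HIGH = LOW
u13 = u6 NAND u2 = HIGH NAND LOW = HIGH
u14 = u13 NAND u7 = HIGH NAND LOW = HIGH
u15 = u10 OR I0 OR u4 = LOW OR LOW OR LOW = LOW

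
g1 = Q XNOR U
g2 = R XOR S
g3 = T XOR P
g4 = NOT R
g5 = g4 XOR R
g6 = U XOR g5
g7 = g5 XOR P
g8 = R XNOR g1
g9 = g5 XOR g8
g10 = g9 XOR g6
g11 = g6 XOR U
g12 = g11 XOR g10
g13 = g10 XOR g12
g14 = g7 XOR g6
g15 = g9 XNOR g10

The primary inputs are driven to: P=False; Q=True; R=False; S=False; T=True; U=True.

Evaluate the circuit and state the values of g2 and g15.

g2 = False  g15 = True

g1 = Q XNOR U = True XNOR True = True
g2 = R XOR S = False XOR False = False
g4 = NOT R = NOT False = True
g5 = g4 XOR R = True XOR False = True
g6 = U XOR g5 = True XOR True = False
g8 = R XNOR g1 = False XNOR True = False
g9 = g5 XOR g8 = True XOR False = True
g10 = g9 XOR g6 = True XOR False = True
g15 = g9 XNOR g10 = True XNOR True = True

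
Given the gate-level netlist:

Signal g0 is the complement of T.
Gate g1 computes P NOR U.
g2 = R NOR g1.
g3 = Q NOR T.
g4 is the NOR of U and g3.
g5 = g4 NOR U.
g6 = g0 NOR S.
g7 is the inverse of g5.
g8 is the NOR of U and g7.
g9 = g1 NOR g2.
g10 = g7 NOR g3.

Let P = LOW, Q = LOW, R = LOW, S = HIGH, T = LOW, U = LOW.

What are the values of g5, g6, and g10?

g5 = HIGH, g6 = LOW, g10 = LOW

g0 = NOT T = NOT LOW = HIGH
g3 = Q NOR T = LOW NOR LOW = HIGH
g4 = U NOR g3 = LOW NOR HIGH = LOW
g5 = g4 NOR U = LOW NOR LOW = HIGH
g6 = g0 NOR S = HIGH NOR HIGH = LOW
g7 = NOT g5 = NOT HIGH = LOW
g10 = g7 NOR g3 = LOW NOR HIGH = LOW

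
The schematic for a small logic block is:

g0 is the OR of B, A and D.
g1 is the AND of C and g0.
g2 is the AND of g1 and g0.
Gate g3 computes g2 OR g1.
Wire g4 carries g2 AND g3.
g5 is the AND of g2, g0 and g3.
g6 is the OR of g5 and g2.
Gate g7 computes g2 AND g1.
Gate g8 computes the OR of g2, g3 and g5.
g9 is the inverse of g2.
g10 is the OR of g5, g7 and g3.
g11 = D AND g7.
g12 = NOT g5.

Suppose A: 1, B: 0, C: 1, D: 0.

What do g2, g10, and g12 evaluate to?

g2 = 1, g10 = 1, g12 = 0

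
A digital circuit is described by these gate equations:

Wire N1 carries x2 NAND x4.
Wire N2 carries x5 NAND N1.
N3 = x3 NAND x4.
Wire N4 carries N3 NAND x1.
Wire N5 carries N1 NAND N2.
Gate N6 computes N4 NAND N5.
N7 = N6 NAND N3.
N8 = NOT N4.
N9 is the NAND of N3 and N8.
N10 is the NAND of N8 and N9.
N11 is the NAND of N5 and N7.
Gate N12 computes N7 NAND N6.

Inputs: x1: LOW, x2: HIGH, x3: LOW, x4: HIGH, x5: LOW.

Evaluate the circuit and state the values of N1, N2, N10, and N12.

N1 = LOW, N2 = HIGH, N10 = HIGH, N12 = HIGH

N1 = x2 NAND x4 = HIGH NAND HIGH = LOW
N2 = x5 NAND N1 = LOW NAND LOW = HIGH
N3 = x3 NAND x4 = LOW NAND HIGH = HIGH
N4 = N3 NAND x1 = HIGH NAND LOW = HIGH
N5 = N1 NAND N2 = LOW NAND HIGH = HIGH
N6 = N4 NAND N5 = HIGH NAND HIGH = LOW
N7 = N6 NAND N3 = LOW NAND HIGH = HIGH
N8 = NOT N4 = NOT HIGH = LOW
N9 = N3 NAND N8 = HIGH NAND LOW = HIGH
N10 = N8 NAND N9 = LOW NAND HIGH = HIGH
N12 = N7 NAND N6 = HIGH NAND LOW = HIGH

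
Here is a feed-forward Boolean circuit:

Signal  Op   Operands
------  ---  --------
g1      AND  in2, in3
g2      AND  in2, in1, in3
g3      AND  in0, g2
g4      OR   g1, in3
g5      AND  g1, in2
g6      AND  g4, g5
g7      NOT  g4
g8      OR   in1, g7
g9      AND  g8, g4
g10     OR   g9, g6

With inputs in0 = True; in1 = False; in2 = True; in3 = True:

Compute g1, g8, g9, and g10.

g1 = in2 AND in3 = True AND True = True
g4 = g1 OR in3 = True OR True = True
g5 = g1 AND in2 = True AND True = True
g6 = g4 AND g5 = True AND True = True
g7 = NOT g4 = NOT True = False
g8 = in1 OR g7 = False OR False = False
g9 = g8 AND g4 = False AND True = False
g10 = g9 OR g6 = False OR True = True

g1 = True, g8 = False, g9 = False, g10 = True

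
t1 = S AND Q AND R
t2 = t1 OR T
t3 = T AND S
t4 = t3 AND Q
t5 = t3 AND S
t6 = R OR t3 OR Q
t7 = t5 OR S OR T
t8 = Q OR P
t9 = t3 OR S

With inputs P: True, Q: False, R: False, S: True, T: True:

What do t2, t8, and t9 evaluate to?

t1 = S AND Q AND R = True AND False AND False = False
t2 = t1 OR T = False OR True = True
t3 = T AND S = True AND True = True
t8 = Q OR P = False OR True = True
t9 = t3 OR S = True OR True = True

t2 = True, t8 = True, t9 = True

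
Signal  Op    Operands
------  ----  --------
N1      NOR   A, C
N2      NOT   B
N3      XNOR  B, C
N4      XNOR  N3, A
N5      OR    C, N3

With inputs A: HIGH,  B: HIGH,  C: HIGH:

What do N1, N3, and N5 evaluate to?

N1 = LOW  N3 = HIGH  N5 = HIGH

N1 = A NOR C = HIGH NOR HIGH = LOW
N3 = B XNOR C = HIGH XNOR HIGH = HIGH
N5 = C OR N3 = HIGH OR HIGH = HIGH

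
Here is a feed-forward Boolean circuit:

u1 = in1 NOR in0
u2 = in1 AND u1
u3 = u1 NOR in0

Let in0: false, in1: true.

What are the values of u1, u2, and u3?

u1 = false  u2 = false  u3 = true

u1 = in1 NOR in0 = true NOR false = false
u2 = in1 AND u1 = true AND false = false
u3 = u1 NOR in0 = false NOR false = true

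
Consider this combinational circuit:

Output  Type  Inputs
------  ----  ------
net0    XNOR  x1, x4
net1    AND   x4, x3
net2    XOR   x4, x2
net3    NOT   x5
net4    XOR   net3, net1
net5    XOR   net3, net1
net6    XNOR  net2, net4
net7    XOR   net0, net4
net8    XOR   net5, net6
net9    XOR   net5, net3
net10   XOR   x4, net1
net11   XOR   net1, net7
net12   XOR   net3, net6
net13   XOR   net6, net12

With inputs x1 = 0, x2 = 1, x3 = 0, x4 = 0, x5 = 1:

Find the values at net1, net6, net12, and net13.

net1 = 0; net6 = 0; net12 = 0; net13 = 0

net1 = x4 AND x3 = 0 AND 0 = 0
net2 = x4 XOR x2 = 0 XOR 1 = 1
net3 = NOT x5 = NOT 1 = 0
net4 = net3 XOR net1 = 0 XOR 0 = 0
net6 = net2 XNOR net4 = 1 XNOR 0 = 0
net12 = net3 XOR net6 = 0 XOR 0 = 0
net13 = net6 XOR net12 = 0 XOR 0 = 0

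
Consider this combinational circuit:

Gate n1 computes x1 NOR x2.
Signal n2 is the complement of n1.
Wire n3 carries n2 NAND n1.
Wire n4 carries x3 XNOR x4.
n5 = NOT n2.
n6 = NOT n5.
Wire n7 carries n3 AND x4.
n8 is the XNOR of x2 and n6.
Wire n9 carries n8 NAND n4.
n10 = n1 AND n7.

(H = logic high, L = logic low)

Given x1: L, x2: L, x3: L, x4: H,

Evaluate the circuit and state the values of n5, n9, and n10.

n5 = H, n9 = H, n10 = H

n1 = x1 NOR x2 = L NOR L = H
n2 = NOT n1 = NOT H = L
n3 = n2 NAND n1 = L NAND H = H
n4 = x3 XNOR x4 = L XNOR H = L
n5 = NOT n2 = NOT L = H
n6 = NOT n5 = NOT H = L
n7 = n3 AND x4 = H AND H = H
n8 = x2 XNOR n6 = L XNOR L = H
n9 = n8 NAND n4 = H NAND L = H
n10 = n1 AND n7 = H AND H = H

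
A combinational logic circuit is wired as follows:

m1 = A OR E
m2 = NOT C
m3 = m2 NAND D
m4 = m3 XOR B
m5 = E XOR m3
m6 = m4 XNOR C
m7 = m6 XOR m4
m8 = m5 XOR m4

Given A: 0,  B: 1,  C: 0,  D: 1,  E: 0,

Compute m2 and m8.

m2 = 1, m8 = 1

m2 = NOT C = NOT 0 = 1
m3 = m2 NAND D = 1 NAND 1 = 0
m4 = m3 XOR B = 0 XOR 1 = 1
m5 = E XOR m3 = 0 XOR 0 = 0
m8 = m5 XOR m4 = 0 XOR 1 = 1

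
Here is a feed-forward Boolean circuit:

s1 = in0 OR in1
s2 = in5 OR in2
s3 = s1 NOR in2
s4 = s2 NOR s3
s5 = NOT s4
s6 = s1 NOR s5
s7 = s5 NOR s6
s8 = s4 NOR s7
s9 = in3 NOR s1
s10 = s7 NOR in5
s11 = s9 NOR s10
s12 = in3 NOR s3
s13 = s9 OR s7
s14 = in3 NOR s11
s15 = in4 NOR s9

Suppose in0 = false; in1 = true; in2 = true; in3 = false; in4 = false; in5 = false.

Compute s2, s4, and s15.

s2 = true, s4 = false, s15 = true

s1 = in0 OR in1 = false OR true = true
s2 = in5 OR in2 = false OR true = true
s3 = s1 NOR in2 = true NOR true = false
s4 = s2 NOR s3 = true NOR false = false
s9 = in3 NOR s1 = false NOR true = false
s15 = in4 NOR s9 = false NOR false = true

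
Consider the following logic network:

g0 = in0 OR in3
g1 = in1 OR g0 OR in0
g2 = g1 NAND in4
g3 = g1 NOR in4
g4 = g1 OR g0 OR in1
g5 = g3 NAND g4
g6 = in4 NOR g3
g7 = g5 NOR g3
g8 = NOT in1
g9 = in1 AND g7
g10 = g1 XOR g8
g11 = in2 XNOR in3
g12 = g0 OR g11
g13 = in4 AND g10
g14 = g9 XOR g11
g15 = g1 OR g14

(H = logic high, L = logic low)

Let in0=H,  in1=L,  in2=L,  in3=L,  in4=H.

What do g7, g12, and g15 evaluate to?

g7 = L, g12 = H, g15 = H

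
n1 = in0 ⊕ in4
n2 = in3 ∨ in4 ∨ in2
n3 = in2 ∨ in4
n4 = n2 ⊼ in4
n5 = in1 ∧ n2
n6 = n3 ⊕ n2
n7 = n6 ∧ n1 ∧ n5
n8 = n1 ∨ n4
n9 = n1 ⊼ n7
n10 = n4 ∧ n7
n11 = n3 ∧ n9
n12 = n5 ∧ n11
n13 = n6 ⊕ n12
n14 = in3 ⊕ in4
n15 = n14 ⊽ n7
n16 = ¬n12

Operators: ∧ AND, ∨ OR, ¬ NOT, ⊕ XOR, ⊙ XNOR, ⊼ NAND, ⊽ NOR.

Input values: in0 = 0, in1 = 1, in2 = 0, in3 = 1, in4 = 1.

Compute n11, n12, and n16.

n11 = 1; n12 = 1; n16 = 0

n1 = in0 XOR in4 = 0 XOR 1 = 1
n2 = in3 OR in4 OR in2 = 1 OR 1 OR 0 = 1
n3 = in2 OR in4 = 0 OR 1 = 1
n5 = in1 AND n2 = 1 AND 1 = 1
n6 = n3 XOR n2 = 1 XOR 1 = 0
n7 = n6 AND n1 AND n5 = 0 AND 1 AND 1 = 0
n9 = n1 NAND n7 = 1 NAND 0 = 1
n11 = n3 AND n9 = 1 AND 1 = 1
n12 = n5 AND n11 = 1 AND 1 = 1
n16 = NOT n12 = NOT 1 = 0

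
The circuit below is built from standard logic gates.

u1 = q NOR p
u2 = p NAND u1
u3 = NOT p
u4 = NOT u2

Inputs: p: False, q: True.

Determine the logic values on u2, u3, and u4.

u1 = q NOR p = True NOR False = False
u2 = p NAND u1 = False NAND False = True
u3 = NOT p = NOT False = True
u4 = NOT u2 = NOT True = False

u2 = True, u3 = True, u4 = False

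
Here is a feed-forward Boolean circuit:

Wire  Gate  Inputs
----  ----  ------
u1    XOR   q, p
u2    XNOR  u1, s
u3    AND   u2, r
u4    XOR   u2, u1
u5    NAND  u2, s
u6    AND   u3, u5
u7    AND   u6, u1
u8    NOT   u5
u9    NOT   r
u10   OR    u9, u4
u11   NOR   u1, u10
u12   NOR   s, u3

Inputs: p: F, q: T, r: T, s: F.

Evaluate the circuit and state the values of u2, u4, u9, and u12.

u1 = q XOR p = T XOR F = T
u2 = u1 XNOR s = T XNOR F = F
u3 = u2 AND r = F AND T = F
u4 = u2 XOR u1 = F XOR T = T
u9 = NOT r = NOT T = F
u12 = s NOR u3 = F NOR F = T

u2 = F, u4 = T, u9 = F, u12 = T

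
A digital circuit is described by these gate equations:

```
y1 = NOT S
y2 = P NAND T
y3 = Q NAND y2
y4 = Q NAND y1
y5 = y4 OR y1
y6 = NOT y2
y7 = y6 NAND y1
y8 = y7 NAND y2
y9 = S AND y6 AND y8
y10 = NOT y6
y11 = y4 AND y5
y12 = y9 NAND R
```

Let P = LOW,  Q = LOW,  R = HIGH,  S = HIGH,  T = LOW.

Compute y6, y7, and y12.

y6 = LOW  y7 = HIGH  y12 = HIGH

y1 = NOT S = NOT HIGH = LOW
y2 = P NAND T = LOW NAND LOW = HIGH
y6 = NOT y2 = NOT HIGH = LOW
y7 = y6 NAND y1 = LOW NAND LOW = HIGH
y8 = y7 NAND y2 = HIGH NAND HIGH = LOW
y9 = S AND y6 AND y8 = HIGH AND LOW AND LOW = LOW
y12 = y9 NAND R = LOW NAND HIGH = HIGH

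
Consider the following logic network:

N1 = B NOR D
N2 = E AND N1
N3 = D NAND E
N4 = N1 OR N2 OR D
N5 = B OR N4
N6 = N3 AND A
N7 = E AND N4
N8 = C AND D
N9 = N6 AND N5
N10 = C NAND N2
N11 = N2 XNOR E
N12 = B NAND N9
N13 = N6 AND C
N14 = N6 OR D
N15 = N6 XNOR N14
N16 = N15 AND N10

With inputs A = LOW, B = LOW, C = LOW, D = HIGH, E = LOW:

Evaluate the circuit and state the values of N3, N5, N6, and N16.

N3 = HIGH, N5 = HIGH, N6 = LOW, N16 = LOW

N1 = B NOR D = LOW NOR HIGH = LOW
N2 = E AND N1 = LOW AND LOW = LOW
N3 = D NAND E = HIGH NAND LOW = HIGH
N4 = N1 OR N2 OR D = LOW OR LOW OR HIGH = HIGH
N5 = B OR N4 = LOW OR HIGH = HIGH
N6 = N3 AND A = HIGH AND LOW = LOW
N10 = C NAND N2 = LOW NAND LOW = HIGH
N14 = N6 OR D = LOW OR HIGH = HIGH
N15 = N6 XNOR N14 = LOW XNOR HIGH = LOW
N16 = N15 AND N10 = LOW AND HIGH = LOW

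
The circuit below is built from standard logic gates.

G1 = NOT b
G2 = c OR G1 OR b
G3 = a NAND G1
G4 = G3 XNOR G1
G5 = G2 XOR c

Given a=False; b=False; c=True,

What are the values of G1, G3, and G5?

G1 = True; G3 = True; G5 = False

G1 = NOT b = NOT False = True
G2 = c OR G1 OR b = True OR True OR False = True
G3 = a NAND G1 = False NAND True = True
G5 = G2 XOR c = True XOR True = False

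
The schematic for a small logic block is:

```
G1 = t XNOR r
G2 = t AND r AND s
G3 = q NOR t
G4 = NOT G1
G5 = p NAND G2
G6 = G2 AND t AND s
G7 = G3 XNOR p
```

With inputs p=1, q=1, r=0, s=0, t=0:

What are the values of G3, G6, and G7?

G3 = 0, G6 = 0, G7 = 0

G2 = t AND r AND s = 0 AND 0 AND 0 = 0
G3 = q NOR t = 1 NOR 0 = 0
G6 = G2 AND t AND s = 0 AND 0 AND 0 = 0
G7 = G3 XNOR p = 0 XNOR 1 = 0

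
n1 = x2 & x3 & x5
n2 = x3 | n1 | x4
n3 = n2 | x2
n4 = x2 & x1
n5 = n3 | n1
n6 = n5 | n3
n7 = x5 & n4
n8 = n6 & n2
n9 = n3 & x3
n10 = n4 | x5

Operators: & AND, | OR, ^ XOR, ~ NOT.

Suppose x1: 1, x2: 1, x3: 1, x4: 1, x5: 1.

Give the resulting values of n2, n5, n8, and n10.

n2 = 1, n5 = 1, n8 = 1, n10 = 1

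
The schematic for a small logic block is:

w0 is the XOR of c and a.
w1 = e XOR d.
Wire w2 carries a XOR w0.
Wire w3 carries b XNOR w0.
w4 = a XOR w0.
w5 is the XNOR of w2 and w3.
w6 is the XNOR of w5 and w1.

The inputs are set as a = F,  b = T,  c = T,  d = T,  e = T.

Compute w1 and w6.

w0 = c XOR a = T XOR F = T
w1 = e XOR d = T XOR T = F
w2 = a XOR w0 = F XOR T = T
w3 = b XNOR w0 = T XNOR T = T
w5 = w2 XNOR w3 = T XNOR T = T
w6 = w5 XNOR w1 = T XNOR F = F

w1 = F, w6 = F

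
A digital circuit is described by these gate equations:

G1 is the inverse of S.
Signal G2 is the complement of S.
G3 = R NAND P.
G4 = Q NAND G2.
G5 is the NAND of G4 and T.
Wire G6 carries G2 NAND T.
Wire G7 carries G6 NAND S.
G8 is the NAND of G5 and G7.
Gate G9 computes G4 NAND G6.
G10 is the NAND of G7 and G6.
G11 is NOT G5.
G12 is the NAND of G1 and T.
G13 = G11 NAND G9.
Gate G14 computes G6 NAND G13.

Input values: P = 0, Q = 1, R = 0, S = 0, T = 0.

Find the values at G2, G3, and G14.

G2 = NOT S = NOT 0 = 1
G3 = R NAND P = 0 NAND 0 = 1
G4 = Q NAND G2 = 1 NAND 1 = 0
G5 = G4 NAND T = 0 NAND 0 = 1
G6 = G2 NAND T = 1 NAND 0 = 1
G9 = G4 NAND G6 = 0 NAND 1 = 1
G11 = NOT G5 = NOT 1 = 0
G13 = G11 NAND G9 = 0 NAND 1 = 1
G14 = G6 NAND G13 = 1 NAND 1 = 0

G2 = 1, G3 = 1, G14 = 0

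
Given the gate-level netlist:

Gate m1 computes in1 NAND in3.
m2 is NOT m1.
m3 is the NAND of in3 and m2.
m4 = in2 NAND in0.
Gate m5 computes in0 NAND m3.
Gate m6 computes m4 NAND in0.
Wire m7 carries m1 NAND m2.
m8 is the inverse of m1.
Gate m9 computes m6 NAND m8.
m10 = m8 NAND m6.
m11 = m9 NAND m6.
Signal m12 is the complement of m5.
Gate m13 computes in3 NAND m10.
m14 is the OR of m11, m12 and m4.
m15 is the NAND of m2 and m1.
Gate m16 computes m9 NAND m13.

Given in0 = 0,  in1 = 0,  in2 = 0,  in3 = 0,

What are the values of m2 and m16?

m1 = in1 NAND in3 = 0 NAND 0 = 1
m2 = NOT m1 = NOT 1 = 0
m4 = in2 NAND in0 = 0 NAND 0 = 1
m6 = m4 NAND in0 = 1 NAND 0 = 1
m8 = NOT m1 = NOT 1 = 0
m9 = m6 NAND m8 = 1 NAND 0 = 1
m10 = m8 NAND m6 = 0 NAND 1 = 1
m13 = in3 NAND m10 = 0 NAND 1 = 1
m16 = m9 NAND m13 = 1 NAND 1 = 0

m2 = 0  m16 = 0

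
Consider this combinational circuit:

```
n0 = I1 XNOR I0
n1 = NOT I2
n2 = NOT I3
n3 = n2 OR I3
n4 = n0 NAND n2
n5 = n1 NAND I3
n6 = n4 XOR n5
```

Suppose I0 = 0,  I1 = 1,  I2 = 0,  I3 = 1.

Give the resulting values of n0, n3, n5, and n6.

n0 = 0, n3 = 1, n5 = 0, n6 = 1

n0 = I1 XNOR I0 = 1 XNOR 0 = 0
n1 = NOT I2 = NOT 0 = 1
n2 = NOT I3 = NOT 1 = 0
n3 = n2 OR I3 = 0 OR 1 = 1
n4 = n0 NAND n2 = 0 NAND 0 = 1
n5 = n1 NAND I3 = 1 NAND 1 = 0
n6 = n4 XOR n5 = 1 XOR 0 = 1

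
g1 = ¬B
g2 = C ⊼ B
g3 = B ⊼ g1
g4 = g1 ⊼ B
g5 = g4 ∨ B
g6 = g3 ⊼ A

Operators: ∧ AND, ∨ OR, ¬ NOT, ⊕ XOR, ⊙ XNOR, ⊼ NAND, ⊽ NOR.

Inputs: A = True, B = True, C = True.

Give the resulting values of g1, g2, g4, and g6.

g1 = False, g2 = False, g4 = True, g6 = False

g1 = NOT B = NOT True = False
g2 = C NAND B = True NAND True = False
g3 = B NAND g1 = True NAND False = True
g4 = g1 NAND B = False NAND True = True
g6 = g3 NAND A = True NAND True = False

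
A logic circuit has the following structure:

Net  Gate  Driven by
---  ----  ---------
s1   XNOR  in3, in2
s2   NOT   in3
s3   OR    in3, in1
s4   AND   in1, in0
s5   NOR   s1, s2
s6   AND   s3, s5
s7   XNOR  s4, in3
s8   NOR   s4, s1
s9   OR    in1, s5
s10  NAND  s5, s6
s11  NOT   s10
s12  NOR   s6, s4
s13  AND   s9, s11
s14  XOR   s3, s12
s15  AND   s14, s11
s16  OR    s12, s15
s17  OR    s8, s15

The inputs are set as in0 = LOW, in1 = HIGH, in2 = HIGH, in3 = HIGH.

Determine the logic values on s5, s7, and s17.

s5 = LOW, s7 = LOW, s17 = LOW

s1 = in3 XNOR in2 = HIGH XNOR HIGH = HIGH
s2 = NOT in3 = NOT HIGH = LOW
s3 = in3 OR in1 = HIGH OR HIGH = HIGH
s4 = in1 AND in0 = HIGH AND LOW = LOW
s5 = s1 NOR s2 = HIGH NOR LOW = LOW
s6 = s3 AND s5 = HIGH AND LOW = LOW
s7 = s4 XNOR in3 = LOW XNOR HIGH = LOW
s8 = s4 NOR s1 = LOW NOR HIGH = LOW
s10 = s5 NAND s6 = LOW NAND LOW = HIGH
s11 = NOT s10 = NOT HIGH = LOW
s12 = s6 NOR s4 = LOW NOR LOW = HIGH
s14 = s3 XOR s12 = HIGH XOR HIGH = LOW
s15 = s14 AND s11 = LOW AND LOW = LOW
s17 = s8 OR s15 = LOW OR LOW = LOW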